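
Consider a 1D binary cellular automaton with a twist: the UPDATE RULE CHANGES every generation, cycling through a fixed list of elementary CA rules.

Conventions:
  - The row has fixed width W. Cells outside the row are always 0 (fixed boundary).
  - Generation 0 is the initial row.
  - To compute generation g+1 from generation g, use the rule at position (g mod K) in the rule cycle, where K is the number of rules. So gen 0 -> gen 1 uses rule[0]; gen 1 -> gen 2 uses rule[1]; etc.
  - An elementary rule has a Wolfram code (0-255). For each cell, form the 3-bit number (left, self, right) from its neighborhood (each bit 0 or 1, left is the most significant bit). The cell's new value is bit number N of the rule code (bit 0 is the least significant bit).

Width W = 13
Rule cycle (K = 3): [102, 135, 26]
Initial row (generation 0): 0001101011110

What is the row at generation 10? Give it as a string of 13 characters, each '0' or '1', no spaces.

Gen 0: 0001101011110
Gen 1 (rule 102): 0010111100010
Gen 2 (rule 135): 1110011001110
Gen 3 (rule 26): 1001110111001
Gen 4 (rule 102): 1010011001011
Gen 5 (rule 135): 1010100011000
Gen 6 (rule 26): 0000010110100
Gen 7 (rule 102): 0000111011100
Gen 8 (rule 135): 1111010001001
Gen 9 (rule 26): 1000001010110
Gen 10 (rule 102): 1000011111010

Answer: 1000011111010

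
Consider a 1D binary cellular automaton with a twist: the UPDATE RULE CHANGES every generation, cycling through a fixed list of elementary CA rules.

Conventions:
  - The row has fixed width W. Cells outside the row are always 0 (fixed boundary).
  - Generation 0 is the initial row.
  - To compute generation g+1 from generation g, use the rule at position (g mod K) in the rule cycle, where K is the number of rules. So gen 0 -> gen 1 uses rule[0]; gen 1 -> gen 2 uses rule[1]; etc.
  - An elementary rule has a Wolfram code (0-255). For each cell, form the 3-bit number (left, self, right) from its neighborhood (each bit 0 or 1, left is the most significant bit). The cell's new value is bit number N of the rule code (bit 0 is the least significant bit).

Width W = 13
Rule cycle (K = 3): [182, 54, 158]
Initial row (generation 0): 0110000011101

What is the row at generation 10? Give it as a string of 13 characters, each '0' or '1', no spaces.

Gen 0: 0110000011101
Gen 1 (rule 182): 1001000101011
Gen 2 (rule 54): 1111101111100
Gen 3 (rule 158): 1111001111010
Gen 4 (rule 182): 0110110110111
Gen 5 (rule 54): 1001001001000
Gen 6 (rule 158): 1111111111100
Gen 7 (rule 182): 0111111111010
Gen 8 (rule 54): 1000000000111
Gen 9 (rule 158): 1100000001110
Gen 10 (rule 182): 0010000010101

Answer: 0010000010101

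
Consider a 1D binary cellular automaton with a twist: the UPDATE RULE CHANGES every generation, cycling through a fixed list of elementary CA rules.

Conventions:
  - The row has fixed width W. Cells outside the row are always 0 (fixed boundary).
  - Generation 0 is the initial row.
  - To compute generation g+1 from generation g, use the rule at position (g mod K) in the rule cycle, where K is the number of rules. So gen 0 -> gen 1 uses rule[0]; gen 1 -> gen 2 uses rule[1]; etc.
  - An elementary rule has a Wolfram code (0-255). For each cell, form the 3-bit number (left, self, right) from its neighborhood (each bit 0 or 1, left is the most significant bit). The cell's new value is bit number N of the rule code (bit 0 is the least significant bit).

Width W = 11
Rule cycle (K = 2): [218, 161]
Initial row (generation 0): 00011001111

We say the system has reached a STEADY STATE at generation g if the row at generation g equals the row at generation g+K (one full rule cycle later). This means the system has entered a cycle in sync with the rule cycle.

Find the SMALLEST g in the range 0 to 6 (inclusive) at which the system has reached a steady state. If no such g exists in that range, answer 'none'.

Gen 0: 00011001111
Gen 1 (rule 218): 00111111111
Gen 2 (rule 161): 10011111110
Gen 3 (rule 218): 01111111111
Gen 4 (rule 161): 00111111110
Gen 5 (rule 218): 01111111111
Gen 6 (rule 161): 00111111110
Gen 7 (rule 218): 01111111111
Gen 8 (rule 161): 00111111110

Answer: 3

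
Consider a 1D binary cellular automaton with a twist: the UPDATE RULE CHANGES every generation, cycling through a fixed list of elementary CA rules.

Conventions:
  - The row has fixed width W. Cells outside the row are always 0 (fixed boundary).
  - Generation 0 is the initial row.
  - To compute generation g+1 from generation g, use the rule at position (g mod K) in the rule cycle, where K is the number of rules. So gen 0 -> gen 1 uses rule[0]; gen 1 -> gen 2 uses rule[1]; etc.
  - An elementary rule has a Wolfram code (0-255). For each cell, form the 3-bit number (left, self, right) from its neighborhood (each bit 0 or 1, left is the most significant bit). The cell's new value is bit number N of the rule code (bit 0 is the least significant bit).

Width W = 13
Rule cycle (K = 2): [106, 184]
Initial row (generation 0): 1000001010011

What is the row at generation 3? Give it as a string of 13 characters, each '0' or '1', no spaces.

Gen 0: 1000001010011
Gen 1 (rule 106): 0000010100111
Gen 2 (rule 184): 0000001010110
Gen 3 (rule 106): 0000010101110

Answer: 0000010101110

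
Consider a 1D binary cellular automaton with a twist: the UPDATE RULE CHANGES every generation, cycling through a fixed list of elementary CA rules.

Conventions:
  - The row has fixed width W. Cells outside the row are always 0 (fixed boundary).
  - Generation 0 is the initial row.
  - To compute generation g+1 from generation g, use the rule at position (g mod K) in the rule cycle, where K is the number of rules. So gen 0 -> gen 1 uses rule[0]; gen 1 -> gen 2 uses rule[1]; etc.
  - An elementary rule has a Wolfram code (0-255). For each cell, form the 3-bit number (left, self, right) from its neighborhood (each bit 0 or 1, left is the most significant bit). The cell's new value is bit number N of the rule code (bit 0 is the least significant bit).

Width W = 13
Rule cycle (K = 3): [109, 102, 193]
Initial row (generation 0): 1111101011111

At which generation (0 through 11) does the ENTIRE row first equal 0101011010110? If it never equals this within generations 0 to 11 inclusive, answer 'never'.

Answer: never

Derivation:
Gen 0: 1111101011111
Gen 1 (rule 109): 1000111110001
Gen 2 (rule 102): 1001000010011
Gen 3 (rule 193): 0000011000001
Gen 4 (rule 109): 1111011011101
Gen 5 (rule 102): 0001101100111
Gen 6 (rule 193): 1100100100011
Gen 7 (rule 109): 1100100101011
Gen 8 (rule 102): 0101101111101
Gen 9 (rule 193): 0000100111100
Gen 10 (rule 109): 1110100100101
Gen 11 (rule 102): 0011101101111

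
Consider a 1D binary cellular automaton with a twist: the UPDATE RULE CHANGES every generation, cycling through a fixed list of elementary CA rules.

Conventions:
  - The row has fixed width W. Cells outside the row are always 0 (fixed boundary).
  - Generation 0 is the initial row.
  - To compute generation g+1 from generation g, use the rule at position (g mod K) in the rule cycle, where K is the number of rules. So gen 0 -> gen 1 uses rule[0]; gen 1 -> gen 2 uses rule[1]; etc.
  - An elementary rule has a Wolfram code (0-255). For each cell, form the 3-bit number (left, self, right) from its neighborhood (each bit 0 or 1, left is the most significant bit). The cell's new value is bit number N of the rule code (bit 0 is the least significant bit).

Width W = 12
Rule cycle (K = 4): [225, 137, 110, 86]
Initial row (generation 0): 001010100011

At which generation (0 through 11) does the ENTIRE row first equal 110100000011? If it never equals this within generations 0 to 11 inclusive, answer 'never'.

Gen 0: 001010100011
Gen 1 (rule 225): 100101001001
Gen 2 (rule 137): 000000000000
Gen 3 (rule 110): 000000000000
Gen 4 (rule 86): 000000000000
Gen 5 (rule 225): 111111111111
Gen 6 (rule 137): 111111111110
Gen 7 (rule 110): 100000000010
Gen 8 (rule 86): 110000000111
Gen 9 (rule 225): 010111110011
Gen 10 (rule 137): 000111100010
Gen 11 (rule 110): 001100100110

Answer: never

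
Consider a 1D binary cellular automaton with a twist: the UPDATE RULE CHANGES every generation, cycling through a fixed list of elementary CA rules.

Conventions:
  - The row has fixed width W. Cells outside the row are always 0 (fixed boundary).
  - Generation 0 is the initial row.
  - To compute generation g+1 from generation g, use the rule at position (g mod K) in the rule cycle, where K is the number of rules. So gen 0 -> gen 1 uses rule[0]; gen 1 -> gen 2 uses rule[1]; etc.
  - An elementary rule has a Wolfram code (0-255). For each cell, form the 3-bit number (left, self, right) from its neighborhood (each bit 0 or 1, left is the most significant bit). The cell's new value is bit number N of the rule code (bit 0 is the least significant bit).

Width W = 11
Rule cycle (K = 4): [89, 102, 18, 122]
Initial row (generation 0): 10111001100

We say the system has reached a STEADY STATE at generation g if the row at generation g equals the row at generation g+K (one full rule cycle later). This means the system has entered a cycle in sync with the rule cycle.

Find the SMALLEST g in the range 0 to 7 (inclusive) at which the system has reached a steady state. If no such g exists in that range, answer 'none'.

Gen 0: 10111001100
Gen 1 (rule 89): 00101101111
Gen 2 (rule 102): 01110110001
Gen 3 (rule 18): 10000001010
Gen 4 (rule 122): 01000010101
Gen 5 (rule 89): 00111000000
Gen 6 (rule 102): 01001000000
Gen 7 (rule 18): 10110100000
Gen 8 (rule 122): 01111010000
Gen 9 (rule 89): 01001001111
Gen 10 (rule 102): 11011010001
Gen 11 (rule 18): 00000001010

Answer: none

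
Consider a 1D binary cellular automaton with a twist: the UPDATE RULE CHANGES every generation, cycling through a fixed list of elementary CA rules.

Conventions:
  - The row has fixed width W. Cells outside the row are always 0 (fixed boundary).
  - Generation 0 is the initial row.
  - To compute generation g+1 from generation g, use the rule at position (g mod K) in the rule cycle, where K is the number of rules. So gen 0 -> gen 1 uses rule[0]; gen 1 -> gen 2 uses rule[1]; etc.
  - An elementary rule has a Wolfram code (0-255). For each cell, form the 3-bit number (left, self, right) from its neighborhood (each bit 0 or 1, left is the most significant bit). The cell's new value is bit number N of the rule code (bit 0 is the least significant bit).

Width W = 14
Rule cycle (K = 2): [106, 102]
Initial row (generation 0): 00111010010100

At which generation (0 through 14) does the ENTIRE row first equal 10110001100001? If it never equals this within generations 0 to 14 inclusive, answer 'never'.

Gen 0: 00111010010100
Gen 1 (rule 106): 01101100101000
Gen 2 (rule 102): 10110101111000
Gen 3 (rule 106): 01111011001000
Gen 4 (rule 102): 10001101011000
Gen 5 (rule 106): 00011110111000
Gen 6 (rule 102): 00100011001000
Gen 7 (rule 106): 01000111010000
Gen 8 (rule 102): 11001001110000
Gen 9 (rule 106): 11010011010000
Gen 10 (rule 102): 01110101110000
Gen 11 (rule 106): 11011011010000
Gen 12 (rule 102): 01101101110000
Gen 13 (rule 106): 11111111010000
Gen 14 (rule 102): 00000001110000

Answer: never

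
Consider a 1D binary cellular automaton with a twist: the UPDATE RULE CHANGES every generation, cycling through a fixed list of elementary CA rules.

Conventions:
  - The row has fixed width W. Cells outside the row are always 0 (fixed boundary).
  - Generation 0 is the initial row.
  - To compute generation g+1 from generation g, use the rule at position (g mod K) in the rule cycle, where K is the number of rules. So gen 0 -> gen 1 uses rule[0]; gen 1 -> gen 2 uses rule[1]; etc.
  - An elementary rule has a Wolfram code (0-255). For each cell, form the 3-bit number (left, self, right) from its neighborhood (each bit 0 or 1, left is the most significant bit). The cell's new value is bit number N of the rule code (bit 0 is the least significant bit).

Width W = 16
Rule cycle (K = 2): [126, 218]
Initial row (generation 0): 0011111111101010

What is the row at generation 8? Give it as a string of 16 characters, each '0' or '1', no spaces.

Gen 0: 0011111111101010
Gen 1 (rule 126): 0110000000111111
Gen 2 (rule 218): 1111000001111111
Gen 3 (rule 126): 1001100011000001
Gen 4 (rule 218): 0111110111100010
Gen 5 (rule 126): 1100011100110111
Gen 6 (rule 218): 1110111111110111
Gen 7 (rule 126): 1011100000011101
Gen 8 (rule 218): 0011110000111100

Answer: 0011110000111100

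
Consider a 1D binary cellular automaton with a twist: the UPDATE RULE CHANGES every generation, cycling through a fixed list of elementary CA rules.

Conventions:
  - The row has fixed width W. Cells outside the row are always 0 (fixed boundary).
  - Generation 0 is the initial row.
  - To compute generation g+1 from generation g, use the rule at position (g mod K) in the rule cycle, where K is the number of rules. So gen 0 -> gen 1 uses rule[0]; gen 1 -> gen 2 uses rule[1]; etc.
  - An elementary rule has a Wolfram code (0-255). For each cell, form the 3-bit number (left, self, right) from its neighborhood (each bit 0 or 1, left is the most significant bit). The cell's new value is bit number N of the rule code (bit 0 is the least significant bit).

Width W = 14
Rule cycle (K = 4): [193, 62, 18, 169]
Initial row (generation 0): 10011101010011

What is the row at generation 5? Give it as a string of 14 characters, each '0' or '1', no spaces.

Gen 0: 10011101010011
Gen 1 (rule 193): 00001100000001
Gen 2 (rule 62): 00011010000011
Gen 3 (rule 18): 00100001000100
Gen 4 (rule 169): 10001100010001
Gen 5 (rule 193): 00100101000100

Answer: 00100101000100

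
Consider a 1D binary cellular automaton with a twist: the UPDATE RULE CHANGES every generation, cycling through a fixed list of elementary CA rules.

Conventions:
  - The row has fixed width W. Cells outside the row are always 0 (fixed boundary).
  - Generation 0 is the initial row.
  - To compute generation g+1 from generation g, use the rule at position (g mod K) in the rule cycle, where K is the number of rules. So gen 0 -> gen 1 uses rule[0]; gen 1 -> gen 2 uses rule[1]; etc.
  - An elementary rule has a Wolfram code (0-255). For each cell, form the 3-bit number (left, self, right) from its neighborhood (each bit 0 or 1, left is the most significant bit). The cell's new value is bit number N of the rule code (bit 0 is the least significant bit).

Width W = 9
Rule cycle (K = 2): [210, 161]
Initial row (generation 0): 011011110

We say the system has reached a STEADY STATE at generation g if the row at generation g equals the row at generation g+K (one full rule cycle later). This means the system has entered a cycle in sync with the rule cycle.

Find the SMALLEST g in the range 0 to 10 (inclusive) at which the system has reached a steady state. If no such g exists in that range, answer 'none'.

Gen 0: 011011110
Gen 1 (rule 210): 101001111
Gen 2 (rule 161): 010000110
Gen 3 (rule 210): 101001011
Gen 4 (rule 161): 010000100
Gen 5 (rule 210): 101001010
Gen 6 (rule 161): 010000100
Gen 7 (rule 210): 101001010
Gen 8 (rule 161): 010000100
Gen 9 (rule 210): 101001010
Gen 10 (rule 161): 010000100
Gen 11 (rule 210): 101001010
Gen 12 (rule 161): 010000100

Answer: 4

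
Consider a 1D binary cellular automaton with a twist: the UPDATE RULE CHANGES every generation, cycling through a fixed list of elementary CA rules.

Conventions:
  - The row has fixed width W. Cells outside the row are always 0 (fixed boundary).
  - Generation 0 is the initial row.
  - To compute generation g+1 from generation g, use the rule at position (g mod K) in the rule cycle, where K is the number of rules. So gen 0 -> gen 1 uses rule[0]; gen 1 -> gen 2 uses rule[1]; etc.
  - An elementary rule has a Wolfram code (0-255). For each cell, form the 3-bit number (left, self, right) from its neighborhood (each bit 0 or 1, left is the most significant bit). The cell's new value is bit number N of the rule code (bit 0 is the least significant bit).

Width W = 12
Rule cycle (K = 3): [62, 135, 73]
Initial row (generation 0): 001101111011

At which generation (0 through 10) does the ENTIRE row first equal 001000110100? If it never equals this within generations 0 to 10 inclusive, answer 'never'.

Gen 0: 001101111011
Gen 1 (rule 62): 011011000110
Gen 2 (rule 135): 100000011000
Gen 3 (rule 73): 001111011011
Gen 4 (rule 62): 011000110110
Gen 5 (rule 135): 100011000000
Gen 6 (rule 73): 001011011111
Gen 7 (rule 62): 011110110000
Gen 8 (rule 135): 101100000111
Gen 9 (rule 73): 001101110101
Gen 10 (rule 62): 011011001111

Answer: never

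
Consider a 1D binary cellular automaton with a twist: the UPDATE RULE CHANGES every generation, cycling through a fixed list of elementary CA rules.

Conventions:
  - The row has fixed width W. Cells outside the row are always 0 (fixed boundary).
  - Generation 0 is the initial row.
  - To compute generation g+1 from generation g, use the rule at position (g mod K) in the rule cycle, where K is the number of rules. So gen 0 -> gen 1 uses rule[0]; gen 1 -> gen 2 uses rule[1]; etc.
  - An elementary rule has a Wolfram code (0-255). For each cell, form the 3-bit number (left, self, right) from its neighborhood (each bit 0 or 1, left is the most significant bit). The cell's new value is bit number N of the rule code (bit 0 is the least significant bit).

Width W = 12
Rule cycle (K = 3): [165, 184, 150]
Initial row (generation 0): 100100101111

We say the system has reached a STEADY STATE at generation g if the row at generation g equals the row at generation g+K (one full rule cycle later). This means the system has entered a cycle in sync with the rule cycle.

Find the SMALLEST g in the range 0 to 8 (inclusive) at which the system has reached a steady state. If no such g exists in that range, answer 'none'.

Answer: none

Derivation:
Gen 0: 100100101111
Gen 1 (rule 165): 100100110110
Gen 2 (rule 184): 010010101101
Gen 3 (rule 150): 111110100001
Gen 4 (rule 165): 011101101101
Gen 5 (rule 184): 011011011010
Gen 6 (rule 150): 100000000011
Gen 7 (rule 165): 101111111000
Gen 8 (rule 184): 011111110100
Gen 9 (rule 150): 101111100110
Gen 10 (rule 165): 110111000000
Gen 11 (rule 184): 101110100000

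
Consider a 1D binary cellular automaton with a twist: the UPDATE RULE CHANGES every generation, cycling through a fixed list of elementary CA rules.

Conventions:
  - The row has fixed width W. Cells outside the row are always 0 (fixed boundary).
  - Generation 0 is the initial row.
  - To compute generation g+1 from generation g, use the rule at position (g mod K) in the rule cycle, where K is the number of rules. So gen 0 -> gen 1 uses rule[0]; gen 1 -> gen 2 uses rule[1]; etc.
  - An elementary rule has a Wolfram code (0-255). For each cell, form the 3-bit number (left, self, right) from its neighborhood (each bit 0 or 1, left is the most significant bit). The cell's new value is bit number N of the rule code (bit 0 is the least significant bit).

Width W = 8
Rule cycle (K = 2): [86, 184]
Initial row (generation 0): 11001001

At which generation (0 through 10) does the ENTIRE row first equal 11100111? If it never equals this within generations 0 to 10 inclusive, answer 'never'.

Gen 0: 11001001
Gen 1 (rule 86): 01111111
Gen 2 (rule 184): 01111110
Gen 3 (rule 86): 10000011
Gen 4 (rule 184): 01000010
Gen 5 (rule 86): 11100111
Gen 6 (rule 184): 11010110
Gen 7 (rule 86): 01010011
Gen 8 (rule 184): 00101010
Gen 9 (rule 86): 01101011
Gen 10 (rule 184): 01010110

Answer: 5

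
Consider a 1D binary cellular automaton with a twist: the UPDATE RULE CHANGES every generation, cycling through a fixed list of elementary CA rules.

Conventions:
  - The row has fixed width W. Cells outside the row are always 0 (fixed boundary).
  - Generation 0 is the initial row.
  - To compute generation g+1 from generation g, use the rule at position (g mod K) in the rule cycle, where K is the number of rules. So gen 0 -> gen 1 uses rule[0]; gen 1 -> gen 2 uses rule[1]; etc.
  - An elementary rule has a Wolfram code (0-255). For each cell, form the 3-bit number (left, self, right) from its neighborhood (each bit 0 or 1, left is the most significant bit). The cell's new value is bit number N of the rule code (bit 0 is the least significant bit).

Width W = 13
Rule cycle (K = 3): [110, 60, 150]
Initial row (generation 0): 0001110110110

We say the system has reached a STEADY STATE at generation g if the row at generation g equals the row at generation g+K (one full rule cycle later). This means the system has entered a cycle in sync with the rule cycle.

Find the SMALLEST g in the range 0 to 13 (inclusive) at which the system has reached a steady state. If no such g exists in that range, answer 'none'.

Gen 0: 0001110110110
Gen 1 (rule 110): 0011011111110
Gen 2 (rule 60): 0010110000001
Gen 3 (rule 150): 0110001000011
Gen 4 (rule 110): 1110011000111
Gen 5 (rule 60): 1001010100100
Gen 6 (rule 150): 1111010111110
Gen 7 (rule 110): 1001111100010
Gen 8 (rule 60): 1101000010011
Gen 9 (rule 150): 0001100111100
Gen 10 (rule 110): 0011101100100
Gen 11 (rule 60): 0010011010110
Gen 12 (rule 150): 0111100010001
Gen 13 (rule 110): 1100100110011
Gen 14 (rule 60): 1010110101010
Gen 15 (rule 150): 1010000101011
Gen 16 (rule 110): 1110001111111

Answer: none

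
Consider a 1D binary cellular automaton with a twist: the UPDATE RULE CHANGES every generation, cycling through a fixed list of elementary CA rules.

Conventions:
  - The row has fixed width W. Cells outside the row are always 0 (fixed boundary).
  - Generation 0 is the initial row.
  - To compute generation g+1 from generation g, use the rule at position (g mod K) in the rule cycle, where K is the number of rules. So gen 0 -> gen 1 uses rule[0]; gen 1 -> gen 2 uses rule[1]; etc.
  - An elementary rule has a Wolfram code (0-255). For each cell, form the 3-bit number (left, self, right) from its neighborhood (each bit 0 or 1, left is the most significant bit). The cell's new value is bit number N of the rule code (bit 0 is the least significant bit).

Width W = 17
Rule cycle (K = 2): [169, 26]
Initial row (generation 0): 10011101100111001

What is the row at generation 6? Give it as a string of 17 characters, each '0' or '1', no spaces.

Answer: 10100000001001010

Derivation:
Gen 0: 10011101100111001
Gen 1 (rule 169): 00011011000110000
Gen 2 (rule 26): 00110010101101000
Gen 3 (rule 169): 10100001011010011
Gen 4 (rule 26): 00010010010001110
Gen 5 (rule 169): 11000000000101100
Gen 6 (rule 26): 10100000001001010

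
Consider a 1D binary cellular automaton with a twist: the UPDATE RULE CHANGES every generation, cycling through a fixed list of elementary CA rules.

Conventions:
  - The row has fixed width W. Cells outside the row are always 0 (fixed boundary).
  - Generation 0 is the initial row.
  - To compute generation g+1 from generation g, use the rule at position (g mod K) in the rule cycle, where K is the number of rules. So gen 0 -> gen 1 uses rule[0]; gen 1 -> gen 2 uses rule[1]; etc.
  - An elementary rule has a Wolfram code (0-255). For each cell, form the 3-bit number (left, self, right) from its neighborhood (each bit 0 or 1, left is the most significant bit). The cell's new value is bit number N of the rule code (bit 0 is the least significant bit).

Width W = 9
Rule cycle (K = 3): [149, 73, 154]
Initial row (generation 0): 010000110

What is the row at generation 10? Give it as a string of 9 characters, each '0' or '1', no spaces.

Gen 0: 010000110
Gen 1 (rule 149): 011110001
Gen 2 (rule 73): 010010100
Gen 3 (rule 154): 101100010
Gen 4 (rule 149): 100011011
Gen 5 (rule 73): 001011011
Gen 6 (rule 154): 010010010
Gen 7 (rule 149): 011011011
Gen 8 (rule 73): 011011011
Gen 9 (rule 154): 110010010
Gen 10 (rule 149): 001011011

Answer: 001011011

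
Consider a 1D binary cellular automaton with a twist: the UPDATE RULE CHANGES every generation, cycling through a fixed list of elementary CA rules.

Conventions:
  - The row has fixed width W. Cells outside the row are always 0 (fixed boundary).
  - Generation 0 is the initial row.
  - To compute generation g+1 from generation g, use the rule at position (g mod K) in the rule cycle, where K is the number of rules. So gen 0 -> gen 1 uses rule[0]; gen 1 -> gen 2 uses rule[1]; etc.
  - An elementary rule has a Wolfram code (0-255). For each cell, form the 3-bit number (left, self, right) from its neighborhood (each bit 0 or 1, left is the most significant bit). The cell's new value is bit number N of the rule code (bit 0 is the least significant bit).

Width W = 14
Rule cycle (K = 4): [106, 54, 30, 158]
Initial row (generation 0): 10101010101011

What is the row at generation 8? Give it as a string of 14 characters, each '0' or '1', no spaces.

Gen 0: 10101010101011
Gen 1 (rule 106): 01010101010111
Gen 2 (rule 54): 11111111111000
Gen 3 (rule 30): 10000000000100
Gen 4 (rule 158): 11000000001110
Gen 5 (rule 106): 11000000011010
Gen 6 (rule 54): 00100000100111
Gen 7 (rule 30): 01110001111100
Gen 8 (rule 158): 11101011111010

Answer: 11101011111010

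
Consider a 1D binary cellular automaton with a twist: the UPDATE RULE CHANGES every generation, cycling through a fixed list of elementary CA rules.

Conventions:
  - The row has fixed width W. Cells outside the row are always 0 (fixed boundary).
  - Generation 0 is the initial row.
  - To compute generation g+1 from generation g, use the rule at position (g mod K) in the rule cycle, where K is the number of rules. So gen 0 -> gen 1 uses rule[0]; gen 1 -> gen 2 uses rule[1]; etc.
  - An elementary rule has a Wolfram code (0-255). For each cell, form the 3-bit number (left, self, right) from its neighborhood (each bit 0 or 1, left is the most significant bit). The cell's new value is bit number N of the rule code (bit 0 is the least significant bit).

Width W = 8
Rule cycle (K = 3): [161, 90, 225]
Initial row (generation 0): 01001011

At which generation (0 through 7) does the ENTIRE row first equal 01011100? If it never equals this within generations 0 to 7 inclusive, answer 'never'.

Answer: never

Derivation:
Gen 0: 01001011
Gen 1 (rule 161): 00000100
Gen 2 (rule 90): 00001010
Gen 3 (rule 225): 11100100
Gen 4 (rule 161): 01000001
Gen 5 (rule 90): 10100010
Gen 6 (rule 225): 01001000
Gen 7 (rule 161): 00000011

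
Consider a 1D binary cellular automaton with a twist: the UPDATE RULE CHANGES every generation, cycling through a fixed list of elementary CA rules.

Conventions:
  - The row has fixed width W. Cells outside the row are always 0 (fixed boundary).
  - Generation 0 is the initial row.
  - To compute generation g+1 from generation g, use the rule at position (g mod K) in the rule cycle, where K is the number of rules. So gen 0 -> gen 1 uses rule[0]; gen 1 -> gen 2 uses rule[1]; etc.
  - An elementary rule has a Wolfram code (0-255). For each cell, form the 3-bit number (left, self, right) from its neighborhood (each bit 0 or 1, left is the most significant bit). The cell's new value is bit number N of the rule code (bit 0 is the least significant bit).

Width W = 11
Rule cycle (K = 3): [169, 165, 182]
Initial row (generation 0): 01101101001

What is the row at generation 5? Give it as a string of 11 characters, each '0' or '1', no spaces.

Answer: 11010110101

Derivation:
Gen 0: 01101101001
Gen 1 (rule 169): 01011010000
Gen 2 (rule 165): 01100110111
Gen 3 (rule 182): 10011001010
Gen 4 (rule 169): 00010000100
Gen 5 (rule 165): 11010110101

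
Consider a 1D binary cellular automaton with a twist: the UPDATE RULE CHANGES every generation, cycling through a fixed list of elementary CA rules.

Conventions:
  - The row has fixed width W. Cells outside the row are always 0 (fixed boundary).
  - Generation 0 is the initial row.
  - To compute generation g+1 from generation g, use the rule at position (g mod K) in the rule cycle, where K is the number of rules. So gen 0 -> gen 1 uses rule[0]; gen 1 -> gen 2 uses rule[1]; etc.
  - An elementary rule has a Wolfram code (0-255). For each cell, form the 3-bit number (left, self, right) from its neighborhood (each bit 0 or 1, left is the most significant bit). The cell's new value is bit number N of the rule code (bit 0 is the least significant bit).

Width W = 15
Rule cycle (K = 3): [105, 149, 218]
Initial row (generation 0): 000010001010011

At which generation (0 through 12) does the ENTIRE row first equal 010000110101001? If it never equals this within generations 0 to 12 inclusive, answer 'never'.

Answer: never

Derivation:
Gen 0: 000010001010011
Gen 1 (rule 105): 111000100100011
Gen 2 (rule 149): 010110110111000
Gen 3 (rule 218): 100110110111100
Gen 4 (rule 105): 000111111100101
Gen 5 (rule 149): 110011111010101
Gen 6 (rule 218): 111111111000000
Gen 7 (rule 105): 100000001011111
Gen 8 (rule 149): 111111101001110
Gen 9 (rule 218): 111111100111111
Gen 10 (rule 105): 100000100100001
Gen 11 (rule 149): 111110110111101
Gen 12 (rule 218): 111110110111100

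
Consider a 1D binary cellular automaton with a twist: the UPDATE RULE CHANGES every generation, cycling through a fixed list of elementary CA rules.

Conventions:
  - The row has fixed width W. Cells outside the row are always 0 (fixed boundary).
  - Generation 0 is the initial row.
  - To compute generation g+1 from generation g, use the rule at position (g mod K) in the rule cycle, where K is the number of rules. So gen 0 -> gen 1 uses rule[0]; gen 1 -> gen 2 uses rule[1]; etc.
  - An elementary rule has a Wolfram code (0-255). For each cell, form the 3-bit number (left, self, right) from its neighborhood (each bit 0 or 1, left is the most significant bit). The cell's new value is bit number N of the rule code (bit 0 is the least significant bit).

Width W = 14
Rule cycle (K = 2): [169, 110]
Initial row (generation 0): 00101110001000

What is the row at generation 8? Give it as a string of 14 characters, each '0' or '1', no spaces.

Gen 0: 00101110001000
Gen 1 (rule 169): 10011100100011
Gen 2 (rule 110): 10110101100111
Gen 3 (rule 169): 01101011000110
Gen 4 (rule 110): 11111111001110
Gen 5 (rule 169): 11111110001100
Gen 6 (rule 110): 10000010011100
Gen 7 (rule 169): 00111000011001
Gen 8 (rule 110): 01101000111011

Answer: 01101000111011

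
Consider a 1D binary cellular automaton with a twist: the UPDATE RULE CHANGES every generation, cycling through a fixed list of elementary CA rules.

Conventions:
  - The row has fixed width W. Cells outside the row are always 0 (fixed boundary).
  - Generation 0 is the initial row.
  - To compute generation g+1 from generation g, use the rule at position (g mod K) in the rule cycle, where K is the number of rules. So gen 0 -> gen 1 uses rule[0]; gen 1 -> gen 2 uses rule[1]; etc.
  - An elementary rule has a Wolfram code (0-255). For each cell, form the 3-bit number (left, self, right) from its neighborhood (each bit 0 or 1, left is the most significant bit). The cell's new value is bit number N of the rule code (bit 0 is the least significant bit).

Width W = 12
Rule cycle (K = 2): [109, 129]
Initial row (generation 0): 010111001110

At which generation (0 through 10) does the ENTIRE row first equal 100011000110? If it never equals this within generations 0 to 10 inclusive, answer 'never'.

Gen 0: 010111001110
Gen 1 (rule 109): 011101001010
Gen 2 (rule 129): 001000000000
Gen 3 (rule 109): 101011111111
Gen 4 (rule 129): 000001111110
Gen 5 (rule 109): 111101000010
Gen 6 (rule 129): 011000011000
Gen 7 (rule 109): 011011011011
Gen 8 (rule 129): 000000000000
Gen 9 (rule 109): 111111111111
Gen 10 (rule 129): 011111111110

Answer: never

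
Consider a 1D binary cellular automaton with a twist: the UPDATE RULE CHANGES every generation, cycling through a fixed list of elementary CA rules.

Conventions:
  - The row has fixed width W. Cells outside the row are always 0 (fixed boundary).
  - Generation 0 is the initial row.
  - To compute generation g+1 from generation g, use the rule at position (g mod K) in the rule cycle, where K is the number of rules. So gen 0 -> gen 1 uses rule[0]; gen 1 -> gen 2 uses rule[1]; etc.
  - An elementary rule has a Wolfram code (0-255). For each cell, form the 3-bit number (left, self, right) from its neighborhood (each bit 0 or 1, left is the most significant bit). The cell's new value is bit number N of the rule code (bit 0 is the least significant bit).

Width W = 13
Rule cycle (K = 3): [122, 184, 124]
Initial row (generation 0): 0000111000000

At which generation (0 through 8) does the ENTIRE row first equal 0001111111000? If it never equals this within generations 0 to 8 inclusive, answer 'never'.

Gen 0: 0000111000000
Gen 1 (rule 122): 0001101100000
Gen 2 (rule 184): 0001011010000
Gen 3 (rule 124): 0001111111000
Gen 4 (rule 122): 0011000001100
Gen 5 (rule 184): 0010100001010
Gen 6 (rule 124): 0011110001111
Gen 7 (rule 122): 0110011011001
Gen 8 (rule 184): 0101010110100

Answer: 3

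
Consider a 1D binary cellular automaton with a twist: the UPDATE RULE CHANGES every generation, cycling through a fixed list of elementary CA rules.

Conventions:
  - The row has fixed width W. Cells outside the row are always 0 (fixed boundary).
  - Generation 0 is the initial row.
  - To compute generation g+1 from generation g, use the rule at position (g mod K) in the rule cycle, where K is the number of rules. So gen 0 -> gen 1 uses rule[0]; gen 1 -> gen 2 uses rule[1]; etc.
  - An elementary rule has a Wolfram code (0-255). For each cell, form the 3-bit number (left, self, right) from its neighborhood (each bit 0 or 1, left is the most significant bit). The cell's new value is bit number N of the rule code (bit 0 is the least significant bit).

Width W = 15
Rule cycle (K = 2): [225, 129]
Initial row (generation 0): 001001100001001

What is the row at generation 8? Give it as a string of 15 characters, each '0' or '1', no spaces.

Gen 0: 001001100001001
Gen 1 (rule 225): 100000101100000
Gen 2 (rule 129): 001110000001111
Gen 3 (rule 225): 100110111100111
Gen 4 (rule 129): 000000011000010
Gen 5 (rule 225): 111111001011000
Gen 6 (rule 129): 011110000000011
Gen 7 (rule 225): 001110111111001
Gen 8 (rule 129): 100100011110000

Answer: 100100011110000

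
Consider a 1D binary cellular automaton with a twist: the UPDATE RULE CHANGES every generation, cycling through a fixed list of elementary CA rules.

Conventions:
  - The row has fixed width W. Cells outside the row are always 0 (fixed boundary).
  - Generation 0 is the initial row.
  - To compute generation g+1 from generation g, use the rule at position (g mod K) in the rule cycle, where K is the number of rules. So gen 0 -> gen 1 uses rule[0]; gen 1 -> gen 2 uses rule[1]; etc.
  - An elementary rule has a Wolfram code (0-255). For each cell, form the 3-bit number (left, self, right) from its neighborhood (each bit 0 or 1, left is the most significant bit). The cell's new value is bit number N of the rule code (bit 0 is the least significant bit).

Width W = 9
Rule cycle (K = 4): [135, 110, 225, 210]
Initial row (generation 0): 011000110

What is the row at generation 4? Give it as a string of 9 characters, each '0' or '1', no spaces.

Gen 0: 011000110
Gen 1 (rule 135): 100011000
Gen 2 (rule 110): 100111000
Gen 3 (rule 225): 000011011
Gen 4 (rule 210): 000101001

Answer: 000101001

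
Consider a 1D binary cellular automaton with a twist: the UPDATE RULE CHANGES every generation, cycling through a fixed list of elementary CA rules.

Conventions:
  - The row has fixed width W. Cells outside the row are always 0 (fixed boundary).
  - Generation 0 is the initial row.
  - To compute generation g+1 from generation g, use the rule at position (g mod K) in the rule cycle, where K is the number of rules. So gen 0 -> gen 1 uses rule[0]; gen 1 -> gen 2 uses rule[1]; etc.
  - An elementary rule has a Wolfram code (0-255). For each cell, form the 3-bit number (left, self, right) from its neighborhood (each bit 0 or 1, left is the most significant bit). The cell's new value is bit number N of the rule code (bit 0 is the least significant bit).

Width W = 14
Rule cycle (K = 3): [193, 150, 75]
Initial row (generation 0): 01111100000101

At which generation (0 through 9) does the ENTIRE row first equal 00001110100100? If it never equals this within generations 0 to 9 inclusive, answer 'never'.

Gen 0: 01111100000101
Gen 1 (rule 193): 00111101110000
Gen 2 (rule 150): 01011000101000
Gen 3 (rule 75): 10011011000011
Gen 4 (rule 193): 00001001011001
Gen 5 (rule 150): 00011111000111
Gen 6 (rule 75): 11110001011101
Gen 7 (rule 193): 01110100001100
Gen 8 (rule 150): 10100110010010
Gen 9 (rule 75): 00001110100100

Answer: 9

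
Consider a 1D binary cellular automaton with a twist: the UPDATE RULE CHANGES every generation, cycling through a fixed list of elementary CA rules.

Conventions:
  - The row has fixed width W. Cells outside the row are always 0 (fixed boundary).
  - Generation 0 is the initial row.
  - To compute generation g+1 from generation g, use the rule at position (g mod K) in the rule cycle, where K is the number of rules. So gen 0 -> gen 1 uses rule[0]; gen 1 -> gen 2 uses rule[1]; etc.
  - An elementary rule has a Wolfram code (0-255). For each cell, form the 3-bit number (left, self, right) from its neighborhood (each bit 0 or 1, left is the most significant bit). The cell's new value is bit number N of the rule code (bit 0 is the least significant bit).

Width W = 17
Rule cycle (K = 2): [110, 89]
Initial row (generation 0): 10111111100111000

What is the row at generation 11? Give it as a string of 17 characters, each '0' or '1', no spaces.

Answer: 10001100011101101

Derivation:
Gen 0: 10111111100111000
Gen 1 (rule 110): 11100000101101000
Gen 2 (rule 89): 10111110001100111
Gen 3 (rule 110): 11100010011101101
Gen 4 (rule 89): 10111001010101100
Gen 5 (rule 110): 11101011111111100
Gen 6 (rule 89): 10100010000000111
Gen 7 (rule 110): 11100110000001101
Gen 8 (rule 89): 10110111111101100
Gen 9 (rule 110): 11111100000111100
Gen 10 (rule 89): 10000111110100111
Gen 11 (rule 110): 10001100011101101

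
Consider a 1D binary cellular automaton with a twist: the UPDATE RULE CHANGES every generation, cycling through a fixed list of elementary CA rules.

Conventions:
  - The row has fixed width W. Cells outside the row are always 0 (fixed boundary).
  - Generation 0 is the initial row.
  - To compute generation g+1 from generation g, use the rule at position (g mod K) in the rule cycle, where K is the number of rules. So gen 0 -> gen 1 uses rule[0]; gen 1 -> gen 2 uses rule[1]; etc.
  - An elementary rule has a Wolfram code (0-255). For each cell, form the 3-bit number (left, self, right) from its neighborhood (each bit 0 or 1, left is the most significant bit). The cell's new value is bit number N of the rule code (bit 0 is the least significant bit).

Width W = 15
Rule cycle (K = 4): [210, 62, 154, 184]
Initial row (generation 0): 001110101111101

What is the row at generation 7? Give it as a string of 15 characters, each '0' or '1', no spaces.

Gen 0: 001110101111101
Gen 1 (rule 210): 010110000111100
Gen 2 (rule 62): 111101001100010
Gen 3 (rule 154): 111000111010101
Gen 4 (rule 184): 110100110101010
Gen 5 (rule 210): 010011010000001
Gen 6 (rule 62): 111110111000011
Gen 7 (rule 154): 111100110100110

Answer: 111100110100110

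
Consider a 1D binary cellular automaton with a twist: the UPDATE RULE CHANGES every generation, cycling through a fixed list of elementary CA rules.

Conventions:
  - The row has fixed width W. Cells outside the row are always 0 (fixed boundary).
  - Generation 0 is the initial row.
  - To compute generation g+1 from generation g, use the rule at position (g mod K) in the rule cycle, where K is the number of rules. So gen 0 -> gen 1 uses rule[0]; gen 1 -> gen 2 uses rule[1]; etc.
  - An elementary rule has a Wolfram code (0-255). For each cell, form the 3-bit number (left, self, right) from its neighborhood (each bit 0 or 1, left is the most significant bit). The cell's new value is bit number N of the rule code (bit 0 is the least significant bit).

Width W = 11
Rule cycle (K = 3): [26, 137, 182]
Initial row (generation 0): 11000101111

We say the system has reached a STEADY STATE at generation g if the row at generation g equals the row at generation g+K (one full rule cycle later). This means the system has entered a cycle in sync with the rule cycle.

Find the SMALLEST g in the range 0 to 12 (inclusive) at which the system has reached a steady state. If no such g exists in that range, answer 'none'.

Gen 0: 11000101111
Gen 1 (rule 26): 10101001000
Gen 2 (rule 137): 00000000011
Gen 3 (rule 182): 00000000100
Gen 4 (rule 26): 00000001010
Gen 5 (rule 137): 11111100000
Gen 6 (rule 182): 01111010000
Gen 7 (rule 26): 11000001000
Gen 8 (rule 137): 10011100011
Gen 9 (rule 182): 11101010100
Gen 10 (rule 26): 10000000010
Gen 11 (rule 137): 00111111000
Gen 12 (rule 182): 01011110100
Gen 13 (rule 26): 10010000010
Gen 14 (rule 137): 00000111000
Gen 15 (rule 182): 00001010100

Answer: none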